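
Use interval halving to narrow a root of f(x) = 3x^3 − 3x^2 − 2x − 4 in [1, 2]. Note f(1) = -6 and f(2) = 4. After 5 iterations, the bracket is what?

[1.78125, 1.8125]

f(1.5) = -3.625 < 0, so the root lies in [1.5, 2]
f(1.75) = -0.609375 < 0, so the root lies in [1.75, 2]
f(1.875) = 1.478516 > 0, so the root lies in [1.75, 1.875]
f(1.8125) = 0.3826 > 0, so the root lies in [1.75, 1.8125]
f(1.78125) = -0.1261 < 0, so the root lies in [1.78125, 1.8125]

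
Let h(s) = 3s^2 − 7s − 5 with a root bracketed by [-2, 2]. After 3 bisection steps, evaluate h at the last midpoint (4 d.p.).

-0.7500

h(0) = -5 < 0, so the root lies in [-2, 0]
h(-1) = 5 > 0, so the root lies in [-1, 0]
h(-0.5) = -0.75 < 0, so the root lies in [-1, -0.5]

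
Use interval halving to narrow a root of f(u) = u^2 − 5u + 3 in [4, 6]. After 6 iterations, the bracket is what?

[4.28125, 4.3125]

midpoint 5: f = 3 > 0 → [4, 5]
midpoint 4.5: f = 0.75 > 0 → [4, 4.5]
midpoint 4.25: f = -0.1875 < 0 → [4.25, 4.5]
midpoint 4.375: f = 0.2656 > 0 → [4.25, 4.375]
midpoint 4.3125: f = 0.0352 > 0 → [4.25, 4.3125]
midpoint 4.28125: f = -0.0771 < 0 → [4.28125, 4.3125]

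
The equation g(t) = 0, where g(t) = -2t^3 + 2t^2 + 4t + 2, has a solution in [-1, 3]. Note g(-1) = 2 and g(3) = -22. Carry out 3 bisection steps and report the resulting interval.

g(1) = 6 > 0, so the root lies in [1, 3]
g(2) = 2 > 0, so the root lies in [2, 3]
g(2.5) = -6.75 < 0, so the root lies in [2, 2.5]

[2, 2.5]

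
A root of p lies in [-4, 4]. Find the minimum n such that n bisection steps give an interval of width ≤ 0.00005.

18

Width after n steps is 8/2^n. Need 2^n ≥ 8/0.00005 = 160000.
2^17 = 131072 < 160000 ≤ 2^18 = 262144, so n = 18.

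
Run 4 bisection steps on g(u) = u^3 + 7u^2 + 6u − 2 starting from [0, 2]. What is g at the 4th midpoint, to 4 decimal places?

1.2871

u = 1 gives g = 12, positive; keep [0, 1]
u = 0.5 gives g = 2.875, positive; keep [0, 0.5]
u = 0.25 gives g = -0.046875, negative; keep [0.25, 0.5]
u = 0.375 gives g = 1.2871, positive; keep [0.25, 0.375]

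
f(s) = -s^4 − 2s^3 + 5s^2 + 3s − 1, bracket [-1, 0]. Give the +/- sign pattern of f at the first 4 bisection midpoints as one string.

m = -0.5, f(m) = -1.0625 (−); new bracket [-1, -0.5]
m = -0.75, f(m) = 0.089844 (+); new bracket [-0.75, -0.5]
m = -0.625, f(m) = -0.586182 (−); new bracket [-0.75, -0.625]
m = -0.6875, f(m) = -0.2727 (−); new bracket [-0.75, -0.6875]

-+--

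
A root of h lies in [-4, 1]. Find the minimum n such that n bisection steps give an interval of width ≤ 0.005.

Width after n steps is 5/2^n. Need 2^n ≥ 5/0.005 = 1000.
2^9 = 512 < 1000 ≤ 2^10 = 1024, so n = 10.

10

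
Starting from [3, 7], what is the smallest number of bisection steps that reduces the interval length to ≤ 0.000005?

20

Width after n steps is 4/2^n. Need 2^n ≥ 4/0.000005 = 800000.
2^19 = 524288 < 800000 ≤ 2^20 = 1048576, so n = 20.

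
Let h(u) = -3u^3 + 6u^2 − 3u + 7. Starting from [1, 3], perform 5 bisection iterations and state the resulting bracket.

[2.0625, 2.125]

h(2) = 1 > 0, so the root lies in [2, 3]
h(2.5) = -9.875 < 0, so the root lies in [2, 2.5]
h(2.25) = -3.546875 < 0, so the root lies in [2, 2.25]
h(2.125) = -1.0684 < 0, so the root lies in [2, 2.125]
h(2.0625) = 0.0149 > 0, so the root lies in [2.0625, 2.125]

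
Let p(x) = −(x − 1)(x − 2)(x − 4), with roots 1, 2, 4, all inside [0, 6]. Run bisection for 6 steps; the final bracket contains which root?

x = 3 gives p = 2, positive; keep [3, 6]
x = 4.5 gives p = -4.375, negative; keep [3, 4.5]
x = 3.75 gives p = 1.203125, positive; keep [3.75, 4.5]
x = 4.125 gives p = -0.8301, negative; keep [3.75, 4.125]
x = 3.9375 gives p = 0.3557, positive; keep [3.9375, 4.125]
x = 4.03125 gives p = -0.1924, negative; keep [3.9375, 4.03125]

4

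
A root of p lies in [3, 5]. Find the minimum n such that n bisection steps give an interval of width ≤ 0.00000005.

26

Width after n steps is 2/2^n. Need 2^n ≥ 2/0.00000005 = 40000000.
2^25 = 33554432 < 40000000 ≤ 2^26 = 67108864, so n = 26.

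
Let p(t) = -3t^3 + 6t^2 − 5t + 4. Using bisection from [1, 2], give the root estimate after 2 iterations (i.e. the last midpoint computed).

1.25

midpoint 1.5: p = -0.125 < 0 → [1, 1.5]
midpoint 1.25: p = 1.265625 > 0 → [1.25, 1.5]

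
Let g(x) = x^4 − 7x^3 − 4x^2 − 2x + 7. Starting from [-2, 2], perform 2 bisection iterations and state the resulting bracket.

[0, 1]

m = 0, g(m) = 7 (+); new bracket [0, 2]
m = 1, g(m) = -5 (−); new bracket [0, 1]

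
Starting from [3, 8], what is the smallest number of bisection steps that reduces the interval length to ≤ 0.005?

10

Width after n steps is 5/2^n. Need 2^n ≥ 5/0.005 = 1000.
2^9 = 512 < 1000 ≤ 2^10 = 1024, so n = 10.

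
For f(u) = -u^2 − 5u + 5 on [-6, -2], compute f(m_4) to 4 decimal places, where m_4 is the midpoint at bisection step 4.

0.6875

m = -4, f(m) = 9 (+); new bracket [-6, -4]
m = -5, f(m) = 5 (+); new bracket [-6, -5]
m = -5.5, f(m) = 2.25 (+); new bracket [-6, -5.5]
m = -5.75, f(m) = 0.6875 (+); new bracket [-6, -5.75]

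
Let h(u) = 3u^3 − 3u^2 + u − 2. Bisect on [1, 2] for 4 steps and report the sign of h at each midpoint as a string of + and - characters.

++--

h(1.5) = 2.875 > 0, so the root lies in [1, 1.5]
h(1.25) = 0.421875 > 0, so the root lies in [1, 1.25]
h(1.125) = -0.400391 < 0, so the root lies in [1.125, 1.25]
h(1.1875) = -0.0193 < 0, so the root lies in [1.1875, 1.25]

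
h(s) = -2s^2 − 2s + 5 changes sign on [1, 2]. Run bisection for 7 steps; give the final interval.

h(1.5) = -2.5 < 0, so the root lies in [1, 1.5]
h(1.25) = -0.625 < 0, so the root lies in [1, 1.25]
h(1.125) = 0.21875 > 0, so the root lies in [1.125, 1.25]
h(1.1875) = -0.1953 < 0, so the root lies in [1.125, 1.1875]
h(1.15625) = 0.0137 > 0, so the root lies in [1.15625, 1.1875]
h(1.171875) = -0.0903 < 0, so the root lies in [1.15625, 1.171875]
h(1.1640625) = -0.0382 < 0, so the root lies in [1.15625, 1.1640625]

[1.15625, 1.1640625]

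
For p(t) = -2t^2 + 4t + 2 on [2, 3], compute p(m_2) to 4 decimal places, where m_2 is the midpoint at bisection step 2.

m = 2.5, p(m) = -0.5 (−); new bracket [2, 2.5]
m = 2.25, p(m) = 0.875 (+); new bracket [2.25, 2.5]

0.8750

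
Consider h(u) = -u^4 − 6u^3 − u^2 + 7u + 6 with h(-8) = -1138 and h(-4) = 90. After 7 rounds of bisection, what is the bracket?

[-5.65625, -5.625]

u = -6 gives h = -72, negative; keep [-6, -4]
u = -5 gives h = 71, positive; keep [-6, -5]
u = -5.5 gives h = 20.4375, positive; keep [-6, -5.5]
u = -5.75 gives h = -19.7852, negative; keep [-5.75, -5.5]
u = -5.625 gives h = 1.7263, positive; keep [-5.75, -5.625]
u = -5.6875 gives h = -8.6673, negative; keep [-5.6875, -5.625]
u = -5.65625 gives h = -3.3815, negative; keep [-5.65625, -5.625]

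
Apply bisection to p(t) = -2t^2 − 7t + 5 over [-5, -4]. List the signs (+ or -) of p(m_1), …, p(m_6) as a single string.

p(-4.5) = -4 < 0, so the root lies in [-4.5, -4]
p(-4.25) = -1.375 < 0, so the root lies in [-4.25, -4]
p(-4.125) = -0.15625 < 0, so the root lies in [-4.125, -4]
p(-4.0625) = 0.4297 > 0, so the root lies in [-4.125, -4.0625]
p(-4.09375) = 0.1387 > 0, so the root lies in [-4.125, -4.09375]
p(-4.109375) = -0.0083 < 0, so the root lies in [-4.109375, -4.09375]

---++-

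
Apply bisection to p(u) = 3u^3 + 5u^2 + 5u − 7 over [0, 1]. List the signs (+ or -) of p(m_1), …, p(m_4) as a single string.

-+--

midpoint 0.5: p = -2.875 < 0 → [0.5, 1]
midpoint 0.75: p = 0.828125 > 0 → [0.5, 0.75]
midpoint 0.625: p = -1.189453 < 0 → [0.625, 0.75]
midpoint 0.6875: p = -0.2244 < 0 → [0.6875, 0.75]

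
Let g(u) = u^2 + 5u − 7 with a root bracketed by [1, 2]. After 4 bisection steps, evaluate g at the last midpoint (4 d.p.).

0.3477

m = 1.5, g(m) = 2.75 (+); new bracket [1, 1.5]
m = 1.25, g(m) = 0.8125 (+); new bracket [1, 1.25]
m = 1.125, g(m) = -0.109375 (−); new bracket [1.125, 1.25]
m = 1.1875, g(m) = 0.3477 (+); new bracket [1.125, 1.1875]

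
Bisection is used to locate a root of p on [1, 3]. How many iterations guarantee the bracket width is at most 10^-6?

Width after n steps is 2/2^n. Need 2^n ≥ 2/10^-6 = 2000000.
2^20 = 1048576 < 2000000 ≤ 2^21 = 2097152, so n = 21.

21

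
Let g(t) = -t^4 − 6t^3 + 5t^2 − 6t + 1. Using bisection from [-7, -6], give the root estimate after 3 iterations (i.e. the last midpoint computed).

t = -6.5 gives g = 113.9375, positive; keep [-7, -6.5]
t = -6.75 gives g = 38.652344, positive; keep [-7, -6.75]
t = -6.875 gives g = -5.75415, negative; keep [-6.875, -6.75]

-6.875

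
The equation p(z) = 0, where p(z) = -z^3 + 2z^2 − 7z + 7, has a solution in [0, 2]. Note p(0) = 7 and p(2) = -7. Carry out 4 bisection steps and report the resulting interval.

z = 1 gives p = 1, positive; keep [1, 2]
z = 1.5 gives p = -2.375, negative; keep [1, 1.5]
z = 1.25 gives p = -0.578125, negative; keep [1, 1.25]
z = 1.125 gives p = 0.2324, positive; keep [1.125, 1.25]

[1.125, 1.25]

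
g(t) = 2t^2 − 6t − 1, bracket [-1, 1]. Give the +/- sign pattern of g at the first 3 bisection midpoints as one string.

g(0) = -1 < 0, so the root lies in [-1, 0]
g(-0.5) = 2.5 > 0, so the root lies in [-0.5, 0]
g(-0.25) = 0.625 > 0, so the root lies in [-0.25, 0]

-++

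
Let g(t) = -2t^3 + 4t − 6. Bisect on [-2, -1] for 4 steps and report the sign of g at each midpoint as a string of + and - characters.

---+

m = -1.5, g(m) = -5.25 (−); new bracket [-2, -1.5]
m = -1.75, g(m) = -2.28125 (−); new bracket [-2, -1.75]
m = -1.875, g(m) = -0.316406 (−); new bracket [-2, -1.875]
m = -1.9375, g(m) = 0.7964 (+); new bracket [-1.9375, -1.875]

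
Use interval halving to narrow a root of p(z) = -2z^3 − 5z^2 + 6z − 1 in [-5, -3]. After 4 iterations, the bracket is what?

z = -4 gives p = 23, positive; keep [-4, -3]
z = -3.5 gives p = 2.5, positive; keep [-3.5, -3]
z = -3.25 gives p = -4.65625, negative; keep [-3.5, -3.25]
z = -3.375 gives p = -1.3164, negative; keep [-3.5, -3.375]

[-3.5, -3.375]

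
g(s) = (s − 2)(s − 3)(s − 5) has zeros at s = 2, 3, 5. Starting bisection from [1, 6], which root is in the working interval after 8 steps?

5

m = 3.5, g(m) = -1.125 (−); new bracket [3.5, 6]
m = 4.75, g(m) = -1.203125 (−); new bracket [4.75, 6]
m = 5.375, g(m) = 3.005859 (+); new bracket [4.75, 5.375]
m = 5.0625, g(m) = 0.3948 (+); new bracket [4.75, 5.0625]
m = 4.90625, g(m) = -0.5194 (−); new bracket [4.90625, 5.0625]
m = 4.984375, g(m) = -0.0925 (−); new bracket [4.984375, 5.0625]
m = 5.0234375, g(m) = 0.1434 (+); new bracket [4.984375, 5.0234375]
m = 5.00390625, g(m) = 0.0235 (+); new bracket [4.984375, 5.00390625]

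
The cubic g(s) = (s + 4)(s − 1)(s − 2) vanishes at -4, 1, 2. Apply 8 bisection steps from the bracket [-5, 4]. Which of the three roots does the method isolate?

s = -0.5 gives g = 13.125, positive; keep [-5, -0.5]
s = -2.75 gives g = 22.265625, positive; keep [-5, -2.75]
s = -3.875 gives g = 3.580078, positive; keep [-5, -3.875]
s = -4.4375 gives g = -15.3142, negative; keep [-4.4375, -3.875]
s = -4.15625 gives g = -4.9599, negative; keep [-4.15625, -3.875]
s = -4.015625 gives g = -0.4714, negative; keep [-4.015625, -3.875]
s = -3.9453125 gives g = 1.6079, positive; keep [-4.015625, -3.9453125]
s = -3.98046875 gives g = 0.5817, positive; keep [-4.015625, -3.98046875]

-4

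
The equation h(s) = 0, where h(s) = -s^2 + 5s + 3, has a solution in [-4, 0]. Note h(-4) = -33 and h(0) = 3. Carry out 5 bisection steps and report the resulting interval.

midpoint -2: h = -11 < 0 → [-2, 0]
midpoint -1: h = -3 < 0 → [-1, 0]
midpoint -0.5: h = 0.25 > 0 → [-1, -0.5]
midpoint -0.75: h = -1.3125 < 0 → [-0.75, -0.5]
midpoint -0.625: h = -0.5156 < 0 → [-0.625, -0.5]

[-0.625, -0.5]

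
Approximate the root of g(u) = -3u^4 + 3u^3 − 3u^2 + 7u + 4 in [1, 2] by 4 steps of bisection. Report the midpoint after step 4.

g(1.5) = 2.6875 > 0, so the root lies in [1.5, 2]
g(1.75) = -4.996094 < 0, so the root lies in [1.5, 1.75]
g(1.625) = -0.592529 < 0, so the root lies in [1.5, 1.625]
g(1.5625) = 1.176 > 0, so the root lies in [1.5625, 1.625]

1.5625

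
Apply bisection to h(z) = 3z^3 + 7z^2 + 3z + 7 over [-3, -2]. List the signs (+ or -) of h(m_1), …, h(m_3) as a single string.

-+-

z = -2.5 gives h = -3.625, negative; keep [-2.5, -2]
z = -2.25 gives h = 1.515625, positive; keep [-2.5, -2.25]
z = -2.375 gives h = -0.830078, negative; keep [-2.375, -2.25]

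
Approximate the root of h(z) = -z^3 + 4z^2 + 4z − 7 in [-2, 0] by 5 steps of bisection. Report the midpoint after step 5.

-1.5625

h(-1) = -6 < 0, so the root lies in [-2, -1]
h(-1.5) = -0.625 < 0, so the root lies in [-2, -1.5]
h(-1.75) = 3.609375 > 0, so the root lies in [-1.75, -1.5]
h(-1.625) = 1.3535 > 0, so the root lies in [-1.625, -1.5]
h(-1.5625) = 0.3303 > 0, so the root lies in [-1.5625, -1.5]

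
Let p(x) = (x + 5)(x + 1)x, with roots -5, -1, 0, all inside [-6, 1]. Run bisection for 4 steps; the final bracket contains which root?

-5

m = -2.5, p(m) = 9.375 (+); new bracket [-6, -2.5]
m = -4.25, p(m) = 10.359375 (+); new bracket [-6, -4.25]
m = -5.125, p(m) = -2.642578 (−); new bracket [-5.125, -4.25]
m = -4.6875, p(m) = 5.4016 (+); new bracket [-5.125, -4.6875]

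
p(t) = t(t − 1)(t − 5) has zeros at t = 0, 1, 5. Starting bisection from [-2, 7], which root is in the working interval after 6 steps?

5

midpoint 2.5: p = -9.375 < 0 → [2.5, 7]
midpoint 4.75: p = -4.453125 < 0 → [4.75, 7]
midpoint 5.875: p = 25.060547 > 0 → [4.75, 5.875]
midpoint 5.3125: p = 7.1594 > 0 → [4.75, 5.3125]
midpoint 5.03125: p = 0.6338 > 0 → [4.75, 5.03125]
midpoint 4.890625: p = -2.0811 < 0 → [4.890625, 5.03125]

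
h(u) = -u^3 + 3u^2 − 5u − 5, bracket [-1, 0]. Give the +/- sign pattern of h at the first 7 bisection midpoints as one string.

m = -0.5, h(m) = -1.625 (−); new bracket [-1, -0.5]
m = -0.75, h(m) = 0.859375 (+); new bracket [-0.75, -0.5]
m = -0.625, h(m) = -0.458984 (−); new bracket [-0.75, -0.625]
m = -0.6875, h(m) = 0.1804 (+); new bracket [-0.6875, -0.625]
m = -0.65625, h(m) = -0.1441 (−); new bracket [-0.6875, -0.65625]
m = -0.671875, h(m) = 0.0169 (+); new bracket [-0.671875, -0.65625]
m = -0.6640625, h(m) = -0.0639 (−); new bracket [-0.671875, -0.6640625]

-+-+-+-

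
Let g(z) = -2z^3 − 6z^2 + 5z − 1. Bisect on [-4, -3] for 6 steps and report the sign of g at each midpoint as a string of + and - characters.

m = -3.5, g(m) = -6.25 (−); new bracket [-4, -3.5]
m = -3.75, g(m) = 1.34375 (+); new bracket [-3.75, -3.5]
m = -3.625, g(m) = -2.699219 (−); new bracket [-3.75, -3.625]
m = -3.6875, g(m) = -0.7407 (−); new bracket [-3.75, -3.6875]
m = -3.71875, g(m) = 0.2856 (+); new bracket [-3.71875, -3.6875]
m = -3.703125, g(m) = -0.2315 (−); new bracket [-3.71875, -3.703125]

-+--+-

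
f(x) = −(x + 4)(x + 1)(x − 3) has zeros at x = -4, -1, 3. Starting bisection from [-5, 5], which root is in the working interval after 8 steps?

3

midpoint 0: f = 12 > 0 → [0, 5]
midpoint 2.5: f = 11.375 > 0 → [2.5, 5]
midpoint 3.75: f = -27.609375 < 0 → [2.5, 3.75]
midpoint 3.125: f = -3.6738 < 0 → [2.5, 3.125]
midpoint 2.8125: f = 4.8699 > 0 → [2.8125, 3.125]
midpoint 2.96875: f = 0.8643 > 0 → [2.96875, 3.125]
midpoint 3.046875: f = -1.3368 < 0 → [2.96875, 3.046875]
midpoint 3.0078125: f = -0.2194 < 0 → [2.96875, 3.0078125]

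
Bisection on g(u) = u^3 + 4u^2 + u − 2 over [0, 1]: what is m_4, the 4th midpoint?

g(0.5) = -0.375 < 0, so the root lies in [0.5, 1]
g(0.75) = 1.421875 > 0, so the root lies in [0.5, 0.75]
g(0.625) = 0.431641 > 0, so the root lies in [0.5, 0.625]
g(0.5625) = 0.0061 > 0, so the root lies in [0.5, 0.5625]

0.5625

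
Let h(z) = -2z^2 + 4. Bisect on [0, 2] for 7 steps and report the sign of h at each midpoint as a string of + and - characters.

h(1) = 2 > 0, so the root lies in [1, 2]
h(1.5) = -0.5 < 0, so the root lies in [1, 1.5]
h(1.25) = 0.875 > 0, so the root lies in [1.25, 1.5]
h(1.375) = 0.2188 > 0, so the root lies in [1.375, 1.5]
h(1.4375) = -0.1328 < 0, so the root lies in [1.375, 1.4375]
h(1.40625) = 0.0449 > 0, so the root lies in [1.40625, 1.4375]
h(1.421875) = -0.0435 < 0, so the root lies in [1.40625, 1.421875]

+-++-+-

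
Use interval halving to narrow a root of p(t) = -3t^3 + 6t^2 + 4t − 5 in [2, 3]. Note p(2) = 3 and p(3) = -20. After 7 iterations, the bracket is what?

[2.2578125, 2.265625]

t = 2.5 gives p = -4.375, negative; keep [2, 2.5]
t = 2.25 gives p = 0.203125, positive; keep [2.25, 2.5]
t = 2.375 gives p = -1.845703, negative; keep [2.25, 2.375]
t = 2.3125 gives p = -0.7634, negative; keep [2.25, 2.3125]
t = 2.28125 gives p = -0.266, negative; keep [2.25, 2.28125]
t = 2.265625 gives p = -0.0279, negative; keep [2.25, 2.265625]
t = 2.2578125 gives p = 0.0885, positive; keep [2.2578125, 2.265625]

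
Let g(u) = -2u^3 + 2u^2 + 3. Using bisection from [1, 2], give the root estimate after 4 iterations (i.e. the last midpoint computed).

1.5625

u = 1.5 gives g = 0.75, positive; keep [1.5, 2]
u = 1.75 gives g = -1.59375, negative; keep [1.5, 1.75]
u = 1.625 gives g = -0.300781, negative; keep [1.5, 1.625]
u = 1.5625 gives g = 0.2534, positive; keep [1.5625, 1.625]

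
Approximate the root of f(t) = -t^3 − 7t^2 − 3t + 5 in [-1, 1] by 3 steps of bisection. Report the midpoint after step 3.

f(0) = 5 > 0, so the root lies in [0, 1]
f(0.5) = 1.625 > 0, so the root lies in [0.5, 1]
f(0.75) = -1.609375 < 0, so the root lies in [0.5, 0.75]

0.75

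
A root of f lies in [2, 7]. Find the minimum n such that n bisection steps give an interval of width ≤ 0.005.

10

Width after n steps is 5/2^n. Need 2^n ≥ 5/0.005 = 1000.
2^9 = 512 < 1000 ≤ 2^10 = 1024, so n = 10.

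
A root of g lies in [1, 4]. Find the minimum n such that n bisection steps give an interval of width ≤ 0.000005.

Width after n steps is 3/2^n. Need 2^n ≥ 3/0.000005 = 600000.
2^19 = 524288 < 600000 ≤ 2^20 = 1048576, so n = 20.

20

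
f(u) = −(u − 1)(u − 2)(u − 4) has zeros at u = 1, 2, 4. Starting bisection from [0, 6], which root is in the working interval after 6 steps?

midpoint 3: f = 2 > 0 → [3, 6]
midpoint 4.5: f = -4.375 < 0 → [3, 4.5]
midpoint 3.75: f = 1.203125 > 0 → [3.75, 4.5]
midpoint 4.125: f = -0.8301 < 0 → [3.75, 4.125]
midpoint 3.9375: f = 0.3557 > 0 → [3.9375, 4.125]
midpoint 4.03125: f = -0.1924 < 0 → [3.9375, 4.03125]

4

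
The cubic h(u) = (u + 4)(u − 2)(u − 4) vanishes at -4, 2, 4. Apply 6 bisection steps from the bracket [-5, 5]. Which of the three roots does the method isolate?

midpoint 0: h = 32 > 0 → [-5, 0]
midpoint -2.5: h = 43.875 > 0 → [-5, -2.5]
midpoint -3.75: h = 11.140625 > 0 → [-5, -3.75]
midpoint -4.375: h = -20.0215 < 0 → [-4.375, -3.75]
midpoint -4.0625: h = -3.0549 < 0 → [-4.0625, -3.75]
midpoint -3.90625: h = 4.3778 > 0 → [-4.0625, -3.90625]

-4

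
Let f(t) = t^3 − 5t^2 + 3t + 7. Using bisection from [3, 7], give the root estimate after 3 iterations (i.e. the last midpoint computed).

3.5

midpoint 5: f = 22 > 0 → [3, 5]
midpoint 4: f = 3 > 0 → [3, 4]
midpoint 3.5: f = -0.875 < 0 → [3.5, 4]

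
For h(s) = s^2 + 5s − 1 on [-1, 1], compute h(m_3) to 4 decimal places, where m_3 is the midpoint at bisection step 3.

0.3125

h(0) = -1 < 0, so the root lies in [0, 1]
h(0.5) = 1.75 > 0, so the root lies in [0, 0.5]
h(0.25) = 0.3125 > 0, so the root lies in [0, 0.25]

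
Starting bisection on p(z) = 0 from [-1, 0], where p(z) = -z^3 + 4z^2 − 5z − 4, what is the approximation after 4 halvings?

-0.5625

midpoint -0.5: p = -0.375 < 0 → [-1, -0.5]
midpoint -0.75: p = 2.421875 > 0 → [-0.75, -0.5]
midpoint -0.625: p = 0.931641 > 0 → [-0.625, -0.5]
midpoint -0.5625: p = 0.2561 > 0 → [-0.5625, -0.5]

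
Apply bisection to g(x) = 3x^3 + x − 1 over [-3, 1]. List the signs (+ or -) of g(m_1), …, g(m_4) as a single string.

---+

x = -1 gives g = -5, negative; keep [-1, 1]
x = 0 gives g = -1, negative; keep [0, 1]
x = 0.5 gives g = -0.125, negative; keep [0.5, 1]
x = 0.75 gives g = 1.0156, positive; keep [0.5, 0.75]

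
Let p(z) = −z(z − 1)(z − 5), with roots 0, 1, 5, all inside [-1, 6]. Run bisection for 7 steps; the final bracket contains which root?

5

midpoint 2.5: p = 9.375 > 0 → [2.5, 6]
midpoint 4.25: p = 10.359375 > 0 → [4.25, 6]
midpoint 5.125: p = -2.642578 < 0 → [4.25, 5.125]
midpoint 4.6875: p = 5.4016 > 0 → [4.6875, 5.125]
midpoint 4.90625: p = 1.7967 > 0 → [4.90625, 5.125]
midpoint 5.015625: p = -0.3147 < 0 → [4.90625, 5.015625]
midpoint 4.9609375: p = 0.7676 > 0 → [4.9609375, 5.015625]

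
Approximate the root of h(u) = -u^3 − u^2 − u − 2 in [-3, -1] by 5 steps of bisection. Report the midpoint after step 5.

-1.3125

u = -2 gives h = 4, positive; keep [-2, -1]
u = -1.5 gives h = 0.625, positive; keep [-1.5, -1]
u = -1.25 gives h = -0.359375, negative; keep [-1.5, -1.25]
u = -1.375 gives h = 0.084, positive; keep [-1.375, -1.25]
u = -1.3125 gives h = -0.1492, negative; keep [-1.375, -1.3125]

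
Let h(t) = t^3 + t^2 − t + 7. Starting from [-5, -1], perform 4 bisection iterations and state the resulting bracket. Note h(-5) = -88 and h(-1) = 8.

[-2.75, -2.5]

h(-3) = -8 < 0, so the root lies in [-3, -1]
h(-2) = 5 > 0, so the root lies in [-3, -2]
h(-2.5) = 0.125 > 0, so the root lies in [-3, -2.5]
h(-2.75) = -3.4844 < 0, so the root lies in [-2.75, -2.5]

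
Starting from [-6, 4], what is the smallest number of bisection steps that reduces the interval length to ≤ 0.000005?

21

Width after n steps is 10/2^n. Need 2^n ≥ 10/0.000005 = 2000000.
2^20 = 1048576 < 2000000 ≤ 2^21 = 2097152, so n = 21.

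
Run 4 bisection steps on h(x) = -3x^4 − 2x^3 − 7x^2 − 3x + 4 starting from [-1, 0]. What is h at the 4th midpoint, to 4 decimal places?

m = -0.5, h(m) = 3.8125 (+); new bracket [-1, -0.5]
m = -0.75, h(m) = 2.207031 (+); new bracket [-1, -0.75]
m = -0.875, h(m) = 0.846924 (+); new bracket [-1, -0.875]
m = -0.9375, h(m) = -0.0093 (−); new bracket [-0.9375, -0.875]

-0.0093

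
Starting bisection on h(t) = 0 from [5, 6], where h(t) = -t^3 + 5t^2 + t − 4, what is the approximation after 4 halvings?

m = 5.5, h(m) = -13.625 (−); new bracket [5, 5.5]
m = 5.25, h(m) = -5.640625 (−); new bracket [5, 5.25]
m = 5.125, h(m) = -2.158203 (−); new bracket [5, 5.125]
m = 5.0625, h(m) = -0.5393 (−); new bracket [5, 5.0625]

5.0625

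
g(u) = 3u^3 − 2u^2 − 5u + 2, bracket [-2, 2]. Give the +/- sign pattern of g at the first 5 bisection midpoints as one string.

u = 0 gives g = 2, positive; keep [-2, 0]
u = -1 gives g = 2, positive; keep [-2, -1]
u = -1.5 gives g = -5.125, negative; keep [-1.5, -1]
u = -1.25 gives g = -0.7344, negative; keep [-1.25, -1]
u = -1.125 gives g = 0.8223, positive; keep [-1.25, -1.125]

++--+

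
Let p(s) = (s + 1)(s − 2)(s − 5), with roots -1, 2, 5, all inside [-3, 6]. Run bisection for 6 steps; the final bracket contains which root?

p(1.5) = 4.375 > 0, so the root lies in [-3, 1.5]
p(-0.75) = 3.953125 > 0, so the root lies in [-3, -0.75]
p(-1.875) = -23.310547 < 0, so the root lies in [-1.875, -0.75]
p(-1.3125) = -6.5344 < 0, so the root lies in [-1.3125, -0.75]
p(-1.03125) = -0.5713 < 0, so the root lies in [-1.03125, -0.75]
p(-0.890625) = 1.8624 > 0, so the root lies in [-1.03125, -0.890625]

-1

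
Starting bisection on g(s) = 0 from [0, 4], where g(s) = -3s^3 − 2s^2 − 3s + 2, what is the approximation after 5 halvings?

midpoint 2: g = -36 < 0 → [0, 2]
midpoint 1: g = -6 < 0 → [0, 1]
midpoint 0.5: g = -0.375 < 0 → [0, 0.5]
midpoint 0.25: g = 1.0781 > 0 → [0.25, 0.5]
midpoint 0.375: g = 0.4355 > 0 → [0.375, 0.5]

0.375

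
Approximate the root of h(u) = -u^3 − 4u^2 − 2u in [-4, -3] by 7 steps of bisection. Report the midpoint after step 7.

midpoint -3.5: h = 0.875 > 0 → [-3.5, -3]
midpoint -3.25: h = -1.421875 < 0 → [-3.5, -3.25]
midpoint -3.375: h = -0.369141 < 0 → [-3.5, -3.375]
midpoint -3.4375: h = 0.2283 > 0 → [-3.4375, -3.375]
midpoint -3.40625: h = -0.0765 < 0 → [-3.4375, -3.40625]
midpoint -3.421875: h = 0.0744 > 0 → [-3.421875, -3.40625]
midpoint -3.4140625: h = -0.0015 < 0 → [-3.421875, -3.4140625]

-3.4140625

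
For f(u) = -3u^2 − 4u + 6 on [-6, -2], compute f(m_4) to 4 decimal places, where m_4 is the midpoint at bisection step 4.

-0.1875

midpoint -4: f = -26 < 0 → [-4, -2]
midpoint -3: f = -9 < 0 → [-3, -2]
midpoint -2.5: f = -2.75 < 0 → [-2.5, -2]
midpoint -2.25: f = -0.1875 < 0 → [-2.25, -2]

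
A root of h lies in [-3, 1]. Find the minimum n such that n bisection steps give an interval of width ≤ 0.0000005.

23

Width after n steps is 4/2^n. Need 2^n ≥ 4/0.0000005 = 8000000.
2^22 = 4194304 < 8000000 ≤ 2^23 = 8388608, so n = 23.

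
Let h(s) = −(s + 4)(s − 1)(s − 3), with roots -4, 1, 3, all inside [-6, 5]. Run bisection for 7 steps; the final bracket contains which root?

-4

s = -0.5 gives h = -18.375, negative; keep [-6, -0.5]
s = -3.25 gives h = -19.921875, negative; keep [-6, -3.25]
s = -4.625 gives h = 26.806641, positive; keep [-4.625, -3.25]
s = -3.9375 gives h = -2.1409, negative; keep [-4.625, -3.9375]
s = -4.28125 gives h = 10.8152, positive; keep [-4.28125, -3.9375]
s = -4.109375 gives h = 3.973, positive; keep [-4.109375, -3.9375]
s = -4.0234375 gives h = 0.8269, positive; keep [-4.0234375, -3.9375]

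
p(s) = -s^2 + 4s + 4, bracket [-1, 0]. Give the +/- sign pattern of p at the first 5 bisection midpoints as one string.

++-+-

s = -0.5 gives p = 1.75, positive; keep [-1, -0.5]
s = -0.75 gives p = 0.4375, positive; keep [-1, -0.75]
s = -0.875 gives p = -0.265625, negative; keep [-0.875, -0.75]
s = -0.8125 gives p = 0.0898, positive; keep [-0.875, -0.8125]
s = -0.84375 gives p = -0.0869, negative; keep [-0.84375, -0.8125]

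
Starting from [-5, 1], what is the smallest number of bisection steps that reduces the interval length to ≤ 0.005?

Width after n steps is 6/2^n. Need 2^n ≥ 6/0.005 = 1200.
2^10 = 1024 < 1200 ≤ 2^11 = 2048, so n = 11.

11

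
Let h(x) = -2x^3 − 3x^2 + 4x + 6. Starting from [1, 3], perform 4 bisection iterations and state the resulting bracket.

[1.375, 1.5]

midpoint 2: h = -14 < 0 → [1, 2]
midpoint 1.5: h = -1.5 < 0 → [1, 1.5]
midpoint 1.25: h = 2.40625 > 0 → [1.25, 1.5]
midpoint 1.375: h = 0.6289 > 0 → [1.375, 1.5]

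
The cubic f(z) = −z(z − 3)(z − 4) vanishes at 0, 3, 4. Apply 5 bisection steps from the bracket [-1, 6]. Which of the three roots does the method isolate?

0

z = 2.5 gives f = -1.875, negative; keep [-1, 2.5]
z = 0.75 gives f = -5.484375, negative; keep [-1, 0.75]
z = -0.125 gives f = 1.611328, positive; keep [-0.125, 0.75]
z = 0.3125 gives f = -3.0969, negative; keep [-0.125, 0.3125]
z = 0.09375 gives f = -1.0643, negative; keep [-0.125, 0.09375]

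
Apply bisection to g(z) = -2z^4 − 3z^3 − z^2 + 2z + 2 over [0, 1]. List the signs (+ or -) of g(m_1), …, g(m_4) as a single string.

g(0.5) = 2.25 > 0, so the root lies in [0.5, 1]
g(0.75) = 1.039062 > 0, so the root lies in [0.75, 1]
g(0.875) = -0.197754 < 0, so the root lies in [0.75, 0.875]
g(0.8125) = 0.4841 > 0, so the root lies in [0.8125, 0.875]

++-+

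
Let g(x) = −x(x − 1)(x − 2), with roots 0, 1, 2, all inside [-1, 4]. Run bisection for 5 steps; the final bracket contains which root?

2

m = 1.5, g(m) = 0.375 (+); new bracket [1.5, 4]
m = 2.75, g(m) = -3.609375 (−); new bracket [1.5, 2.75]
m = 2.125, g(m) = -0.298828 (−); new bracket [1.5, 2.125]
m = 1.8125, g(m) = 0.2761 (+); new bracket [1.8125, 2.125]
m = 1.96875, g(m) = 0.0596 (+); new bracket [1.96875, 2.125]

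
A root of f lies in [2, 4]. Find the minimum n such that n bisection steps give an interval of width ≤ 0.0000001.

Width after n steps is 2/2^n. Need 2^n ≥ 2/0.0000001 = 20000000.
2^24 = 16777216 < 20000000 ≤ 2^25 = 33554432, so n = 25.

25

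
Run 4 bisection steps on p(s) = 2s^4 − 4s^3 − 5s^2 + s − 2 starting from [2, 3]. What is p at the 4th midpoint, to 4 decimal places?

-2.5864

s = 2.5 gives p = -15.125, negative; keep [2.5, 3]
s = 2.75 gives p = -5.867188, negative; keep [2.75, 3]
s = 2.875 gives p = 1.133301, positive; keep [2.75, 2.875]
s = 2.8125 gives p = -2.5864, negative; keep [2.8125, 2.875]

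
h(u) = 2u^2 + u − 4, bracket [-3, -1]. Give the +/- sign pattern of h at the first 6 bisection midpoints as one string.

m = -2, h(m) = 2 (+); new bracket [-2, -1]
m = -1.5, h(m) = -1 (−); new bracket [-2, -1.5]
m = -1.75, h(m) = 0.375 (+); new bracket [-1.75, -1.5]
m = -1.625, h(m) = -0.3438 (−); new bracket [-1.75, -1.625]
m = -1.6875, h(m) = 0.0078 (+); new bracket [-1.6875, -1.625]
m = -1.65625, h(m) = -0.1699 (−); new bracket [-1.6875, -1.65625]

+-+-+-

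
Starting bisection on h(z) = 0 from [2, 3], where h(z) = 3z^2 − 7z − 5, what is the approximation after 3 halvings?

2.875

z = 2.5 gives h = -3.75, negative; keep [2.5, 3]
z = 2.75 gives h = -1.5625, negative; keep [2.75, 3]
z = 2.875 gives h = -0.328125, negative; keep [2.875, 3]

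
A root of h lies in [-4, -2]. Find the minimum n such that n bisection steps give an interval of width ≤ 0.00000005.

Width after n steps is 2/2^n. Need 2^n ≥ 2/0.00000005 = 40000000.
2^25 = 33554432 < 40000000 ≤ 2^26 = 67108864, so n = 26.

26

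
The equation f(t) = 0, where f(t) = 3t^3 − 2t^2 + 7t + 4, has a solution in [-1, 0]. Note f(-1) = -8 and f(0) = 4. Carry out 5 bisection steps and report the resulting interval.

midpoint -0.5: f = -0.375 < 0 → [-0.5, 0]
midpoint -0.25: f = 2.078125 > 0 → [-0.5, -0.25]
midpoint -0.375: f = 0.935547 > 0 → [-0.5, -0.375]
midpoint -0.4375: f = 0.3035 > 0 → [-0.5, -0.4375]
midpoint -0.46875: f = -0.0297 < 0 → [-0.46875, -0.4375]

[-0.46875, -0.4375]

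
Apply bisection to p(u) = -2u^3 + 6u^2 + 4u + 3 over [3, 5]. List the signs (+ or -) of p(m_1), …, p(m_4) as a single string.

-+-+

midpoint 4: p = -13 < 0 → [3, 4]
midpoint 3.5: p = 4.75 > 0 → [3.5, 4]
midpoint 3.75: p = -3.09375 < 0 → [3.5, 3.75]
midpoint 3.625: p = 1.0742 > 0 → [3.625, 3.75]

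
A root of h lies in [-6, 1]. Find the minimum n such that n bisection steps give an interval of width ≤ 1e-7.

27

Width after n steps is 7/2^n. Need 2^n ≥ 7/1e-7 = 70000000.
2^26 = 67108864 < 70000000 ≤ 2^27 = 134217728, so n = 27.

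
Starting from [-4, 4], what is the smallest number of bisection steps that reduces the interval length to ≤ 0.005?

Width after n steps is 8/2^n. Need 2^n ≥ 8/0.005 = 1600.
2^10 = 1024 < 1600 ≤ 2^11 = 2048, so n = 11.

11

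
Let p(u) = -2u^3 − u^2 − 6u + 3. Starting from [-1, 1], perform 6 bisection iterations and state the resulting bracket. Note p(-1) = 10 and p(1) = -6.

m = 0, p(m) = 3 (+); new bracket [0, 1]
m = 0.5, p(m) = -0.5 (−); new bracket [0, 0.5]
m = 0.25, p(m) = 1.40625 (+); new bracket [0.25, 0.5]
m = 0.375, p(m) = 0.5039 (+); new bracket [0.375, 0.5]
m = 0.4375, p(m) = 0.0161 (+); new bracket [0.4375, 0.5]
m = 0.46875, p(m) = -0.2382 (−); new bracket [0.4375, 0.46875]

[0.4375, 0.46875]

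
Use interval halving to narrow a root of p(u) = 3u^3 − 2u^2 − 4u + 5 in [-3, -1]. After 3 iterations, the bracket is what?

p(-2) = -19 < 0, so the root lies in [-2, -1]
p(-1.5) = -3.625 < 0, so the root lies in [-1.5, -1]
p(-1.25) = 1.015625 > 0, so the root lies in [-1.5, -1.25]

[-1.5, -1.25]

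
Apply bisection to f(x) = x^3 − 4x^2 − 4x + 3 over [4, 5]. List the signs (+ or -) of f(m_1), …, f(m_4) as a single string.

-+--

midpoint 4.5: f = -4.875 < 0 → [4.5, 5]
midpoint 4.75: f = 0.921875 > 0 → [4.5, 4.75]
midpoint 4.625: f = -2.130859 < 0 → [4.625, 4.75]
midpoint 4.6875: f = -0.6438 < 0 → [4.6875, 4.75]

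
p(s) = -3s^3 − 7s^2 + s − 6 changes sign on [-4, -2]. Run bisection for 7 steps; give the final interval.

[-2.734375, -2.71875]

s = -3 gives p = 9, positive; keep [-3, -2]
s = -2.5 gives p = -5.375, negative; keep [-3, -2.5]
s = -2.75 gives p = 0.703125, positive; keep [-2.75, -2.5]
s = -2.625 gives p = -2.5957, negative; keep [-2.75, -2.625]
s = -2.6875 gives p = -1.0134, negative; keep [-2.75, -2.6875]
s = -2.71875 gives p = -0.1722, negative; keep [-2.75, -2.71875]
s = -2.734375 gives p = 0.2612, positive; keep [-2.734375, -2.71875]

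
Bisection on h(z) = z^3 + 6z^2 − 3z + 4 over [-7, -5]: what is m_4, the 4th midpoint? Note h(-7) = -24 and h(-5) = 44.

m = -6, h(m) = 22 (+); new bracket [-7, -6]
m = -6.5, h(m) = 2.375 (+); new bracket [-7, -6.5]
m = -6.75, h(m) = -9.921875 (−); new bracket [-6.75, -6.5]
m = -6.625, h(m) = -3.5566 (−); new bracket [-6.625, -6.5]

-6.625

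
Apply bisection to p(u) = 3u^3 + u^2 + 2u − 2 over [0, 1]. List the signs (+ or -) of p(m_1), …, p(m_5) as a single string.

-++-+

m = 0.5, p(m) = -0.375 (−); new bracket [0.5, 1]
m = 0.75, p(m) = 1.328125 (+); new bracket [0.5, 0.75]
m = 0.625, p(m) = 0.373047 (+); new bracket [0.5, 0.625]
m = 0.5625, p(m) = -0.0247 (−); new bracket [0.5625, 0.625]
m = 0.59375, p(m) = 0.168 (+); new bracket [0.5625, 0.59375]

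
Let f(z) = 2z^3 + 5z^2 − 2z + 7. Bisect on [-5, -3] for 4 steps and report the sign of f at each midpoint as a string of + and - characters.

---+

z = -4 gives f = -33, negative; keep [-4, -3]
z = -3.5 gives f = -10.5, negative; keep [-3.5, -3]
z = -3.25 gives f = -2.34375, negative; keep [-3.25, -3]
z = -3.125 gives f = 1.043, positive; keep [-3.25, -3.125]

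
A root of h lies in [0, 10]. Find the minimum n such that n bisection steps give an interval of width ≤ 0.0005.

Width after n steps is 10/2^n. Need 2^n ≥ 10/0.0005 = 20000.
2^14 = 16384 < 20000 ≤ 2^15 = 32768, so n = 15.

15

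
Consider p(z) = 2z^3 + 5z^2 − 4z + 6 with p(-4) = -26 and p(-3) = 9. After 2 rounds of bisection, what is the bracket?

[-3.5, -3.25]

p(-3.5) = -4.5 < 0, so the root lies in [-3.5, -3]
p(-3.25) = 3.15625 > 0, so the root lies in [-3.5, -3.25]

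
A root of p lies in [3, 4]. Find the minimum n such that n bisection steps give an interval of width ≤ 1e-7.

24

Width after n steps is 1/2^n. Need 2^n ≥ 1/1e-7 = 10000000.
2^23 = 8388608 < 10000000 ≤ 2^24 = 16777216, so n = 24.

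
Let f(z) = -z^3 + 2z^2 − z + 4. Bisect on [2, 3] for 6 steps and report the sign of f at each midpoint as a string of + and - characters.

f(2.5) = -1.625 < 0, so the root lies in [2, 2.5]
f(2.25) = 0.484375 > 0, so the root lies in [2.25, 2.5]
f(2.375) = -0.490234 < 0, so the root lies in [2.25, 2.375]
f(2.3125) = 0.0164 > 0, so the root lies in [2.3125, 2.375]
f(2.34375) = -0.232 < 0, so the root lies in [2.3125, 2.34375]
f(2.328125) = -0.1066 < 0, so the root lies in [2.3125, 2.328125]

-+-+--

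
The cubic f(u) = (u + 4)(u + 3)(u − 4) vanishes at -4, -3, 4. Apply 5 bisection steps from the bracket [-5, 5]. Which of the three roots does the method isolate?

m = 0, f(m) = -48 (−); new bracket [0, 5]
m = 2.5, f(m) = -53.625 (−); new bracket [2.5, 5]
m = 3.75, f(m) = -13.078125 (−); new bracket [3.75, 5]
m = 4.375, f(m) = 23.1621 (+); new bracket [3.75, 4.375]
m = 4.0625, f(m) = 3.5588 (+); new bracket [3.75, 4.0625]

4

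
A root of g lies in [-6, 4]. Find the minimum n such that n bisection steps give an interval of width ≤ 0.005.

11

Width after n steps is 10/2^n. Need 2^n ≥ 10/0.005 = 2000.
2^10 = 1024 < 2000 ≤ 2^11 = 2048, so n = 11.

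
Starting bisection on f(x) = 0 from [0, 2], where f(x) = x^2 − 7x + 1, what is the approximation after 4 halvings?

0.125

x = 1 gives f = -5, negative; keep [0, 1]
x = 0.5 gives f = -2.25, negative; keep [0, 0.5]
x = 0.25 gives f = -0.6875, negative; keep [0, 0.25]
x = 0.125 gives f = 0.1406, positive; keep [0.125, 0.25]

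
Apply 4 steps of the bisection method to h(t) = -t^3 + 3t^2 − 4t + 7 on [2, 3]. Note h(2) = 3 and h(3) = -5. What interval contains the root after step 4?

[2.5, 2.5625]

t = 2.5 gives h = 0.125, positive; keep [2.5, 3]
t = 2.75 gives h = -2.109375, negative; keep [2.5, 2.75]
t = 2.625 gives h = -0.916016, negative; keep [2.5, 2.625]
t = 2.5625 gives h = -0.3772, negative; keep [2.5, 2.5625]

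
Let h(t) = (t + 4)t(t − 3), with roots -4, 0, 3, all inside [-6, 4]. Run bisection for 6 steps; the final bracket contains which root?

-4

m = -1, h(m) = 12 (+); new bracket [-6, -1]
m = -3.5, h(m) = 11.375 (+); new bracket [-6, -3.5]
m = -4.75, h(m) = -27.609375 (−); new bracket [-4.75, -3.5]
m = -4.125, h(m) = -3.6738 (−); new bracket [-4.125, -3.5]
m = -3.8125, h(m) = 4.8699 (+); new bracket [-4.125, -3.8125]
m = -3.96875, h(m) = 0.8643 (+); new bracket [-4.125, -3.96875]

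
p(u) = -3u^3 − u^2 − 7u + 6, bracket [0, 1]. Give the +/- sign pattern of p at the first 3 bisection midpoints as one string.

u = 0.5 gives p = 1.875, positive; keep [0.5, 1]
u = 0.75 gives p = -1.078125, negative; keep [0.5, 0.75]
u = 0.625 gives p = 0.501953, positive; keep [0.625, 0.75]

+-+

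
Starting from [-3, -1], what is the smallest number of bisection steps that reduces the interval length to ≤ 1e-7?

Width after n steps is 2/2^n. Need 2^n ≥ 2/1e-7 = 20000000.
2^24 = 16777216 < 20000000 ≤ 2^25 = 33554432, so n = 25.

25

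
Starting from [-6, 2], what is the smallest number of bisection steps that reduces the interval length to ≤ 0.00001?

Width after n steps is 8/2^n. Need 2^n ≥ 8/0.00001 = 800000.
2^19 = 524288 < 800000 ≤ 2^20 = 1048576, so n = 20.

20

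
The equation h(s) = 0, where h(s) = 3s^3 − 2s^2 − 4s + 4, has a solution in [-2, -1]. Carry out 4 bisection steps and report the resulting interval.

midpoint -1.5: h = -4.625 < 0 → [-1.5, -1]
midpoint -1.25: h = 0.015625 > 0 → [-1.5, -1.25]
midpoint -1.375: h = -2.080078 < 0 → [-1.375, -1.25]
midpoint -1.3125: h = -0.9783 < 0 → [-1.3125, -1.25]

[-1.3125, -1.25]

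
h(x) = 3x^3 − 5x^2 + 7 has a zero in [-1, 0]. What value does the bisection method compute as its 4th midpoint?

-0.9375

h(-0.5) = 5.375 > 0, so the root lies in [-1, -0.5]
h(-0.75) = 2.921875 > 0, so the root lies in [-1, -0.75]
h(-0.875) = 1.162109 > 0, so the root lies in [-1, -0.875]
h(-0.9375) = 0.1335 > 0, so the root lies in [-1, -0.9375]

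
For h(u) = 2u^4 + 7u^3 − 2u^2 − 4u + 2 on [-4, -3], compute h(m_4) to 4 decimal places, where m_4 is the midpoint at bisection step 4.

u = -3.5 gives h = -8.5, negative; keep [-4, -3.5]
u = -3.75 gives h = 15.242188, positive; keep [-3.75, -3.5]
u = -3.625 gives h = 2.127441, positive; keep [-3.625, -3.5]
u = -3.5625 gives h = -3.4812, negative; keep [-3.625, -3.5625]

-3.4812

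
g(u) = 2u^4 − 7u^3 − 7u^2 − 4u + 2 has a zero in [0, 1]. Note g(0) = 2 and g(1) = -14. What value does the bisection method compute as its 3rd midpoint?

0.375

m = 0.5, g(m) = -2.5 (−); new bracket [0, 0.5]
m = 0.25, g(m) = 0.460938 (+); new bracket [0.25, 0.5]
m = 0.375, g(m) = -0.813965 (−); new bracket [0.25, 0.375]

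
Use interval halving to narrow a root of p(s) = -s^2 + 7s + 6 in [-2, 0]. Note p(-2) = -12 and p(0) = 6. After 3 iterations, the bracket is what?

[-1, -0.75]

midpoint -1: p = -2 < 0 → [-1, 0]
midpoint -0.5: p = 2.25 > 0 → [-1, -0.5]
midpoint -0.75: p = 0.1875 > 0 → [-1, -0.75]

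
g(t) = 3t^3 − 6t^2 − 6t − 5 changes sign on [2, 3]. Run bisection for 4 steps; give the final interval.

m = 2.5, g(m) = -10.625 (−); new bracket [2.5, 3]
m = 2.75, g(m) = -4.484375 (−); new bracket [2.75, 3]
m = 2.875, g(m) = -0.552734 (−); new bracket [2.875, 3]
m = 2.9375, g(m) = 1.6438 (+); new bracket [2.875, 2.9375]

[2.875, 2.9375]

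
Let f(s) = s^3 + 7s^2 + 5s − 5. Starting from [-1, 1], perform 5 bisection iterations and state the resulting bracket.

midpoint 0: f = -5 < 0 → [0, 1]
midpoint 0.5: f = -0.625 < 0 → [0.5, 1]
midpoint 0.75: f = 3.109375 > 0 → [0.5, 0.75]
midpoint 0.625: f = 1.1035 > 0 → [0.5, 0.625]
midpoint 0.5625: f = 0.2053 > 0 → [0.5, 0.5625]

[0.5, 0.5625]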